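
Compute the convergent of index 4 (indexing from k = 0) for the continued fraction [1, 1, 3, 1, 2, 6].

25/14

Using pₖ = aₖpₖ₋₁ + pₖ₋₂, qₖ = aₖqₖ₋₁ + qₖ₋₂ (with p₋₁=1, p₋₂=0, q₋₁=0, q₋₂=1):
  k=0: a=1, p=1, q=1
  k=1: a=1, p=2, q=1
  k=2: a=3, p=7, q=4
  k=3: a=1, p=9, q=5
  k=4: a=2, p=25, q=14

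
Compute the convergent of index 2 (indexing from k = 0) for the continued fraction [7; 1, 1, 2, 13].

15/2

Using pₖ = aₖpₖ₋₁ + pₖ₋₂, qₖ = aₖqₖ₋₁ + qₖ₋₂ (with p₋₁=1, p₋₂=0, q₋₁=0, q₋₂=1):
  k=0: a=7, p=7, q=1
  k=1: a=1, p=8, q=1
  k=2: a=1, p=15, q=2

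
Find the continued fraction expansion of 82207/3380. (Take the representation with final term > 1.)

82207 = 24*3380 + 1087
3380 = 3*1087 + 119
1087 = 9*119 + 16
119 = 7*16 + 7
16 = 2*7 + 2
7 = 3*2 + 1
2 = 2*1 + 0  (stop)
So 82207/3380 = [24; 3, 9, 7, 2, 3, 2].

[24; 3, 9, 7, 2, 3, 2]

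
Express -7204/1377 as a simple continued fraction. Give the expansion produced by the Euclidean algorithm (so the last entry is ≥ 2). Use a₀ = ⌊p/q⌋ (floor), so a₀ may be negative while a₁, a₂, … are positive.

-7204 = -6×1377 + 1058
1377 = 1×1058 + 319
1058 = 3×319 + 101
319 = 3×101 + 16
101 = 6×16 + 5
16 = 3×5 + 1
5 = 5×1 + 0  (stop)
So -7204/1377 = [-6; 1, 3, 3, 6, 3, 5].

[-6; 1, 3, 3, 6, 3, 5]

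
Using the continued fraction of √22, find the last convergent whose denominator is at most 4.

√22 = [4; 1, 2, 4, 2, 1, 8, …] (period length 6).
Convergents:
  p_0/q_0 = 4/1
  p_1/q_1 = 5/1
  p_2/q_2 = 14/3
  p_3/q_3 = 61/13
q_2 = 3 ≤ 4 < 13 = q_3, so the answer is 14/3.

14/3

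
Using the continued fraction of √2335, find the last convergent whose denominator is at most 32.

√2335 = [48; 3, 9, 3, 96, …] (period length 4).
Convergents:
  p_0/q_0 = 48/1
  p_1/q_1 = 145/3
  p_2/q_2 = 1353/28
  p_3/q_3 = 4204/87
q_2 = 28 ≤ 32 < 87 = q_3, so the answer is 1353/28.

1353/28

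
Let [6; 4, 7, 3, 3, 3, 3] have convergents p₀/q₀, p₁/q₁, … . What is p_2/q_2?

181/29

Using pₖ = aₖpₖ₋₁ + pₖ₋₂, qₖ = aₖqₖ₋₁ + qₖ₋₂ (with p₋₁=1, p₋₂=0, q₋₁=0, q₋₂=1):
  k=0: a=6, p=6, q=1
  k=1: a=4, p=25, q=4
  k=2: a=7, p=181, q=29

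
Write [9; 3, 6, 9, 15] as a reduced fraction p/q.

Using pₖ = aₖpₖ₋₁ + pₖ₋₂ and qₖ = aₖqₖ₋₁ + qₖ₋₂:
  k=0: a=9, p=9, q=1
  k=1: a=3, p=28, q=3
  k=2: a=6, p=177, q=19
  k=3: a=9, p=1621, q=174
  k=4: a=15, p=24492, q=2629

24492/2629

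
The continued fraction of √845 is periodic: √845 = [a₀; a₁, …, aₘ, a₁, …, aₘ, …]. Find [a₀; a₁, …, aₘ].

[29; 14, 1, 1, 14, 58]

a₀ = ⌊√845⌋ = 29.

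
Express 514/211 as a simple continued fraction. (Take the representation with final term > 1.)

[2; 2, 3, 2, 2, 5]

514 = 2*211 + 92
211 = 2*92 + 27
92 = 3*27 + 11
27 = 2*11 + 5
11 = 2*5 + 1
5 = 5*1 + 0  (stop)
So 514/211 = [2; 2, 3, 2, 2, 5].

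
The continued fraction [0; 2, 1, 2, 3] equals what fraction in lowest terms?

Using pₖ = aₖpₖ₋₁ + pₖ₋₂ and qₖ = aₖqₖ₋₁ + qₖ₋₂:
  k=0: a=0, p=0, q=1
  k=1: a=2, p=1, q=2
  k=2: a=1, p=1, q=3
  k=3: a=2, p=3, q=8
  k=4: a=3, p=10, q=27

10/27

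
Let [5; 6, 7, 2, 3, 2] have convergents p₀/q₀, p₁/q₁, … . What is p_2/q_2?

Using pₖ = aₖpₖ₋₁ + pₖ₋₂, qₖ = aₖqₖ₋₁ + qₖ₋₂ (with p₋₁=1, p₋₂=0, q₋₁=0, q₋₂=1):
  k=0: a=5, p=5, q=1
  k=1: a=6, p=31, q=6
  k=2: a=7, p=222, q=43

222/43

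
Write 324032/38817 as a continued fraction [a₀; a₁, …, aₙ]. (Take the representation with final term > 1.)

[8; 2, 1, 7, 13, 18, 3, 2]

324032 = 8·38817 + 13496
38817 = 2·13496 + 11825
13496 = 1·11825 + 1671
11825 = 7·1671 + 128
1671 = 13·128 + 7
128 = 18·7 + 2
7 = 3·2 + 1
2 = 2·1 + 0  (stop)
So 324032/38817 = [8; 2, 1, 7, 13, 18, 3, 2].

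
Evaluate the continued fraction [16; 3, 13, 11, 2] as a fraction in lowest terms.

Using pₖ = aₖpₖ₋₁ + pₖ₋₂ and qₖ = aₖqₖ₋₁ + qₖ₋₂:
  k=0: a=16, p=16, q=1
  k=1: a=3, p=49, q=3
  k=2: a=13, p=653, q=40
  k=3: a=11, p=7232, q=443
  k=4: a=2, p=15117, q=926

15117/926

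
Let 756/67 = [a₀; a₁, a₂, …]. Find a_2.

756 = 11·67 + 19   →  a_0 = 11
67 = 3·19 + 10   →  a_1 = 3
19 = 1·10 + 9   →  a_2 = 1

1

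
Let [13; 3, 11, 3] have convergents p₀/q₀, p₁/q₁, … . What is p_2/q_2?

Using pₖ = aₖpₖ₋₁ + pₖ₋₂, qₖ = aₖqₖ₋₁ + qₖ₋₂ (with p₋₁=1, p₋₂=0, q₋₁=0, q₋₂=1):
  k=0: a=13, p=13, q=1
  k=1: a=3, p=40, q=3
  k=2: a=11, p=453, q=34

453/34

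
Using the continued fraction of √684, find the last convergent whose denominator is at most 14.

√684 = [26; 6, 1, 1, 12, 1, 1, 6, 52, …] (period length 8).
Convergents:
  p_0/q_0 = 26/1
  p_1/q_1 = 157/6
  p_2/q_2 = 183/7
  p_3/q_3 = 340/13
  p_4/q_4 = 4263/163
q_3 = 13 ≤ 14 < 163 = q_4, so the answer is 340/13.

340/13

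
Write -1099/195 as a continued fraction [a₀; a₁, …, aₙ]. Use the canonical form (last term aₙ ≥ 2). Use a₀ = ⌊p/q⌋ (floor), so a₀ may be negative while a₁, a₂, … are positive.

-1099 = -6*195 + 71
195 = 2*71 + 53
71 = 1*53 + 18
53 = 2*18 + 17
18 = 1*17 + 1
17 = 17*1 + 0  (stop)
So -1099/195 = [-6; 2, 1, 2, 1, 17].

[-6; 2, 1, 2, 1, 17]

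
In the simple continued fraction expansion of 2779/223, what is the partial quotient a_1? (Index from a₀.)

2779 = 12·223 + 103   →  a_0 = 12
223 = 2·103 + 17   →  a_1 = 2

2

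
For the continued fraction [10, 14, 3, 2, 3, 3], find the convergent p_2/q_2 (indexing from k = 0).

433/43

Using pₖ = aₖpₖ₋₁ + pₖ₋₂, qₖ = aₖqₖ₋₁ + qₖ₋₂ (with p₋₁=1, p₋₂=0, q₋₁=0, q₋₂=1):
  k=0: a=10, p=10, q=1
  k=1: a=14, p=141, q=14
  k=2: a=3, p=433, q=43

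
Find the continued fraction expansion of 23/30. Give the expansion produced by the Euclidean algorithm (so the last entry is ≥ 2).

[0; 1, 3, 3, 2]

23 = 0×30 + 23
30 = 1×23 + 7
23 = 3×7 + 2
7 = 3×2 + 1
2 = 2×1 + 0  (stop)
So 23/30 = [0; 1, 3, 3, 2].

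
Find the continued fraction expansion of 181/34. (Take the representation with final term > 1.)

[5; 3, 11]

181 = 5*34 + 11
34 = 3*11 + 1
11 = 11*1 + 0  (stop)
So 181/34 = [5; 3, 11].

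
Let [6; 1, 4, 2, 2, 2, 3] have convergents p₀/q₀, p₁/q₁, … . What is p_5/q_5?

443/65

Using pₖ = aₖpₖ₋₁ + pₖ₋₂, qₖ = aₖqₖ₋₁ + qₖ₋₂ (with p₋₁=1, p₋₂=0, q₋₁=0, q₋₂=1):
  k=0: a=6, p=6, q=1
  k=1: a=1, p=7, q=1
  k=2: a=4, p=34, q=5
  k=3: a=2, p=75, q=11
  k=4: a=2, p=184, q=27
  k=5: a=2, p=443, q=65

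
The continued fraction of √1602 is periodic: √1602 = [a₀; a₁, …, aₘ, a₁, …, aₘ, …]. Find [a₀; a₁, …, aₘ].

a₀ = ⌊√1602⌋ = 40.

[40; 40, 80]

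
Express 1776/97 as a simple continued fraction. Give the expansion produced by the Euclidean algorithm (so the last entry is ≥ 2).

[18; 3, 4, 3, 2]

1776 = 18*97 + 30
97 = 3*30 + 7
30 = 4*7 + 2
7 = 3*2 + 1
2 = 2*1 + 0  (stop)
So 1776/97 = [18; 3, 4, 3, 2].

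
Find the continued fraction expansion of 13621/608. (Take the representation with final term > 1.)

13621 = 22*608 + 245
608 = 2*245 + 118
245 = 2*118 + 9
118 = 13*9 + 1
9 = 9*1 + 0  (stop)
So 13621/608 = [22; 2, 2, 13, 9].

[22; 2, 2, 13, 9]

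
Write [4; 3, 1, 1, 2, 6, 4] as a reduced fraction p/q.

2045/478

Fold from the inside: start with 4/1.
  6 + 1/4 = 25/4
  2 + 4/25 = 54/25
  1 + 25/54 = 79/54
  1 + 54/79 = 133/79
  3 + 79/133 = 478/133
  4 + 133/478 = 2045/478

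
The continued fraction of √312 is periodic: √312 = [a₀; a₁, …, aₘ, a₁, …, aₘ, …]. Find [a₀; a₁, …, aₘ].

a₀ = ⌊√312⌋ = 17.
With m₀=0, d₀=1 and mₖ₊₁ = dₖaₖ − mₖ, dₖ₊₁ = (n − mₖ₊₁²)/dₖ, aₖ₊₁ = ⌊(a₀+mₖ₊₁)/dₖ₊₁⌋:
  k=1: m=17, d=23, a=1
  k=2: m=6, d=12, a=1
  k=3: m=6, d=23, a=1
  k=4: m=17, d=1, a=34
d=1 and a=2a₀=34 at k=4, so the next step gives (m, d) = (17, 23) again — its k=1 value — and the period has length 4.

[17; 1, 1, 1, 34]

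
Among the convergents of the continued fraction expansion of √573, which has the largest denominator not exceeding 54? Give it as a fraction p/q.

383/16

√573 = [23; 1, 14, 1, 46, …] (period length 4).
Convergents:
  p_0/q_0 = 23/1
  p_1/q_1 = 24/1
  p_2/q_2 = 359/15
  p_3/q_3 = 383/16
  p_4/q_4 = 17977/751
q_3 = 16 ≤ 54 < 751 = q_4, so the answer is 383/16.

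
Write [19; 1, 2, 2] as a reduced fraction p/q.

138/7

Using pₖ = aₖpₖ₋₁ + pₖ₋₂ and qₖ = aₖqₖ₋₁ + qₖ₋₂:
  k=0: a=19, p=19, q=1
  k=1: a=1, p=20, q=1
  k=2: a=2, p=59, q=3
  k=3: a=2, p=138, q=7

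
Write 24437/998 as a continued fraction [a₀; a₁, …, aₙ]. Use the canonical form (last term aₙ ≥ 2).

[24; 2, 17, 3, 9]

24437 = 24*998 + 485
998 = 2*485 + 28
485 = 17*28 + 9
28 = 3*9 + 1
9 = 9*1 + 0  (stop)
So 24437/998 = [24; 2, 17, 3, 9].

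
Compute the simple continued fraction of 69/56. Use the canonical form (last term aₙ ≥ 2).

[1; 4, 3, 4]

69 = 1×56 + 13
56 = 4×13 + 4
13 = 3×4 + 1
4 = 4×1 + 0  (stop)
So 69/56 = [1; 4, 3, 4].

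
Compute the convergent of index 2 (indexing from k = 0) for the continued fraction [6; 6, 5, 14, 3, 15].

Using pₖ = aₖpₖ₋₁ + pₖ₋₂, qₖ = aₖqₖ₋₁ + qₖ₋₂ (with p₋₁=1, p₋₂=0, q₋₁=0, q₋₂=1):
  k=0: a=6, p=6, q=1
  k=1: a=6, p=37, q=6
  k=2: a=5, p=191, q=31

191/31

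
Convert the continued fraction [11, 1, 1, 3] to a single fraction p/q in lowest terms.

Using pₖ = aₖpₖ₋₁ + pₖ₋₂ and qₖ = aₖqₖ₋₁ + qₖ₋₂:
  k=0: a=11, p=11, q=1
  k=1: a=1, p=12, q=1
  k=2: a=1, p=23, q=2
  k=3: a=3, p=81, q=7

81/7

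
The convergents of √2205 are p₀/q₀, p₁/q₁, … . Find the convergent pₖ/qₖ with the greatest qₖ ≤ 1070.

49634/1057

√2205 = [46; 1, 22, 2, 22, 1, 92, …] (period length 6).
Convergents:
  p_0/q_0 = 46/1
  p_1/q_1 = 47/1
  p_2/q_2 = 1080/23
  p_3/q_3 = 2207/47
  p_4/q_4 = 49634/1057
  p_5/q_5 = 51841/1104
q_4 = 1057 ≤ 1070 < 1104 = q_5, so the answer is 49634/1057.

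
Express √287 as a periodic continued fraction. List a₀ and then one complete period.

a₀ = ⌊√287⌋ = 16.
With m₀=0, d₀=1 and mₖ₊₁ = dₖaₖ − mₖ, dₖ₊₁ = (n − mₖ₊₁²)/dₖ, aₖ₊₁ = ⌊(a₀+mₖ₊₁)/dₖ₊₁⌋:
  k=1: m=16, d=31, a=1
  k=2: m=15, d=2, a=15
  k=3: m=15, d=31, a=1
  k=4: m=16, d=1, a=32
d=1 and a=2a₀=32 at k=4, so the next step gives (m, d) = (16, 31) again — its k=1 value — and the period has length 4.

[16; 1, 15, 1, 32]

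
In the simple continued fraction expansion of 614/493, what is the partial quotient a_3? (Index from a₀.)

614 = 1·493 + 121   →  a_0 = 1
493 = 4·121 + 9   →  a_1 = 4
121 = 13·9 + 4   →  a_2 = 13
9 = 2·4 + 1   →  a_3 = 2

2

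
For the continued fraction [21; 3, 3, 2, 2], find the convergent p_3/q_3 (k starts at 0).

490/23

Using pₖ = aₖpₖ₋₁ + pₖ₋₂, qₖ = aₖqₖ₋₁ + qₖ₋₂ (with p₋₁=1, p₋₂=0, q₋₁=0, q₋₂=1):
  k=0: a=21, p=21, q=1
  k=1: a=3, p=64, q=3
  k=2: a=3, p=213, q=10
  k=3: a=2, p=490, q=23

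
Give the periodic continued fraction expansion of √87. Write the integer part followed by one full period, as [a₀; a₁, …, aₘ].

[9; 3, 18]

a₀ = ⌊√87⌋ = 9.
With m₀=0, d₀=1 and mₖ₊₁ = dₖaₖ − mₖ, dₖ₊₁ = (n − mₖ₊₁²)/dₖ, aₖ₊₁ = ⌊(a₀+mₖ₊₁)/dₖ₊₁⌋:
  k=1: m=9, d=6, a=3
  k=2: m=9, d=1, a=18
d=1 and a=2a₀=18 at k=2, so the next step gives (m, d) = (9, 6) again — its k=1 value — and the period has length 2.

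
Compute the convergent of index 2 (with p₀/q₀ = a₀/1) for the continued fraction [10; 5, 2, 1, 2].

112/11

Using pₖ = aₖpₖ₋₁ + pₖ₋₂, qₖ = aₖqₖ₋₁ + qₖ₋₂ (with p₋₁=1, p₋₂=0, q₋₁=0, q₋₂=1):
  k=0: a=10, p=10, q=1
  k=1: a=5, p=51, q=5
  k=2: a=2, p=112, q=11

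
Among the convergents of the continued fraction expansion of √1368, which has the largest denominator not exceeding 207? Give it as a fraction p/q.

2737/74

√1368 = [36; 1, 72, …] (period length 2).
Convergents:
  p_0/q_0 = 36/1
  p_1/q_1 = 37/1
  p_2/q_2 = 2700/73
  p_3/q_3 = 2737/74
  p_4/q_4 = 199764/5401
q_3 = 74 ≤ 207 < 5401 = q_4, so the answer is 2737/74.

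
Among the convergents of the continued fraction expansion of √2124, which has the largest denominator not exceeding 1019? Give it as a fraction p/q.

24933/541

√2124 = [46; 11, 1, 1, 22, 1, 1, 11, 92, …] (period length 8).
Convergents:
  p_0/q_0 = 46/1
  p_1/q_1 = 507/11
  p_2/q_2 = 553/12
  p_3/q_3 = 1060/23
  p_4/q_4 = 23873/518
  p_5/q_5 = 24933/541
  p_6/q_6 = 48806/1059
q_5 = 541 ≤ 1019 < 1059 = q_6, so the answer is 24933/541.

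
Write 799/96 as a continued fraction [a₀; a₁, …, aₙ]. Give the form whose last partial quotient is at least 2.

[8; 3, 10, 3]

799 = 8×96 + 31
96 = 3×31 + 3
31 = 10×3 + 1
3 = 3×1 + 0  (stop)
So 799/96 = [8; 3, 10, 3].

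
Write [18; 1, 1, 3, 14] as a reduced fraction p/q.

1857/100

Fold from the inside: start with 14/1.
  3 + 1/14 = 43/14
  1 + 14/43 = 57/43
  1 + 43/57 = 100/57
  18 + 57/100 = 1857/100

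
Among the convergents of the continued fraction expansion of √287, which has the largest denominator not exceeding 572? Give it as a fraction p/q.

9487/560

√287 = [16; 1, 15, 1, 32, …] (period length 4).
Convergents:
  p_0/q_0 = 16/1
  p_1/q_1 = 17/1
  p_2/q_2 = 271/16
  p_3/q_3 = 288/17
  p_4/q_4 = 9487/560
  p_5/q_5 = 9775/577
q_4 = 560 ≤ 572 < 577 = q_5, so the answer is 9487/560.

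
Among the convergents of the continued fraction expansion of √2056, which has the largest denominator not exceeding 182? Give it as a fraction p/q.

√2056 = [45; 2, 1, 10, 1, 2, 90, …] (period length 6).
Convergents:
  p_0/q_0 = 45/1
  p_1/q_1 = 91/2
  p_2/q_2 = 136/3
  p_3/q_3 = 1451/32
  p_4/q_4 = 1587/35
  p_5/q_5 = 4625/102
  p_6/q_6 = 417837/9215
q_5 = 102 ≤ 182 < 9215 = q_6, so the answer is 4625/102.

4625/102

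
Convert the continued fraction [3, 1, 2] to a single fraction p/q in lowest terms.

Fold from the inside: start with 2/1.
  1 + 1/2 = 3/2
  3 + 2/3 = 11/3

11/3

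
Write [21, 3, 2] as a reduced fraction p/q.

Using pₖ = aₖpₖ₋₁ + pₖ₋₂ and qₖ = aₖqₖ₋₁ + qₖ₋₂:
  k=0: a=21, p=21, q=1
  k=1: a=3, p=64, q=3
  k=2: a=2, p=149, q=7

149/7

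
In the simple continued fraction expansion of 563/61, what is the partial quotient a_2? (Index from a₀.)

2

563 = 9·61 + 14   →  a_0 = 9
61 = 4·14 + 5   →  a_1 = 4
14 = 2·5 + 4   →  a_2 = 2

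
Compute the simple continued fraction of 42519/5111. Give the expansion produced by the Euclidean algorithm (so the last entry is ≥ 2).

[8; 3, 7, 2, 13, 8]

42519 = 8·5111 + 1631
5111 = 3·1631 + 218
1631 = 7·218 + 105
218 = 2·105 + 8
105 = 13·8 + 1
8 = 8·1 + 0  (stop)
So 42519/5111 = [8; 3, 7, 2, 13, 8].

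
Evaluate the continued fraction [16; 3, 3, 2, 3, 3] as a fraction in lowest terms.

Using pₖ = aₖpₖ₋₁ + pₖ₋₂ and qₖ = aₖqₖ₋₁ + qₖ₋₂:
  k=0: a=16, p=16, q=1
  k=1: a=3, p=49, q=3
  k=2: a=3, p=163, q=10
  k=3: a=2, p=375, q=23
  k=4: a=3, p=1288, q=79
  k=5: a=3, p=4239, q=260

4239/260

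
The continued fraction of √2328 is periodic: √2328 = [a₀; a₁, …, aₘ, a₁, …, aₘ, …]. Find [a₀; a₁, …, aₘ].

a₀ = ⌊√2328⌋ = 48.
With m₀=0, d₀=1 and mₖ₊₁ = dₖaₖ − mₖ, dₖ₊₁ = (n − mₖ₊₁²)/dₖ, aₖ₊₁ = ⌊(a₀+mₖ₊₁)/dₖ₊₁⌋:
  k=1: m=48, d=24, a=4
  k=2: m=48, d=1, a=96
d=1 and a=2a₀=96 at k=2, so the next step gives (m, d) = (48, 24) again — its k=1 value — and the period has length 2.

[48; 4, 96]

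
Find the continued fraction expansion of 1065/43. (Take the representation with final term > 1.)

[24; 1, 3, 3, 3]

1065 = 24*43 + 33
43 = 1*33 + 10
33 = 3*10 + 3
10 = 3*3 + 1
3 = 3*1 + 0  (stop)
So 1065/43 = [24; 1, 3, 3, 3].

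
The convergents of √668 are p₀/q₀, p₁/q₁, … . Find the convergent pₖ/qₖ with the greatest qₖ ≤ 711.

√668 = [25; 1, 5, 2, 12, 2, 5, 1, 50, …] (period length 8).
Convergents:
  p_0/q_0 = 25/1
  p_1/q_1 = 26/1
  p_2/q_2 = 155/6
  p_3/q_3 = 336/13
  p_4/q_4 = 4187/162
  p_5/q_5 = 8710/337
  p_6/q_6 = 47737/1847
q_5 = 337 ≤ 711 < 1847 = q_6, so the answer is 8710/337.

8710/337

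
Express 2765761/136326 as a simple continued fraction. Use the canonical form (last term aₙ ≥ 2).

2765761 = 20*136326 + 39241
136326 = 3*39241 + 18603
39241 = 2*18603 + 2035
18603 = 9*2035 + 288
2035 = 7*288 + 19
288 = 15*19 + 3
19 = 6*3 + 1
3 = 3*1 + 0  (stop)
So 2765761/136326 = [20; 3, 2, 9, 7, 15, 6, 3].

[20; 3, 2, 9, 7, 15, 6, 3]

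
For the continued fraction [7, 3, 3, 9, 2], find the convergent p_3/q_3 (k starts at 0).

Using pₖ = aₖpₖ₋₁ + pₖ₋₂, qₖ = aₖqₖ₋₁ + qₖ₋₂ (with p₋₁=1, p₋₂=0, q₋₁=0, q₋₂=1):
  k=0: a=7, p=7, q=1
  k=1: a=3, p=22, q=3
  k=2: a=3, p=73, q=10
  k=3: a=9, p=679, q=93

679/93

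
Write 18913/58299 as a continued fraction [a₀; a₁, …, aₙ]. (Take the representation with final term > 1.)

18913 = 0·58299 + 18913
58299 = 3·18913 + 1560
18913 = 12·1560 + 193
1560 = 8·193 + 16
193 = 12·16 + 1
16 = 16·1 + 0  (stop)
So 18913/58299 = [0; 3, 12, 8, 12, 16].

[0; 3, 12, 8, 12, 16]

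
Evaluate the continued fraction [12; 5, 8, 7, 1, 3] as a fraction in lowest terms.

Fold from the inside: start with 3/1.
  1 + 1/3 = 4/3
  7 + 3/4 = 31/4
  8 + 4/31 = 252/31
  5 + 31/252 = 1291/252
  12 + 252/1291 = 15744/1291

15744/1291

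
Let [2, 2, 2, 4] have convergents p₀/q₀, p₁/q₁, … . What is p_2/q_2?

12/5

Using pₖ = aₖpₖ₋₁ + pₖ₋₂, qₖ = aₖqₖ₋₁ + qₖ₋₂ (with p₋₁=1, p₋₂=0, q₋₁=0, q₋₂=1):
  k=0: a=2, p=2, q=1
  k=1: a=2, p=5, q=2
  k=2: a=2, p=12, q=5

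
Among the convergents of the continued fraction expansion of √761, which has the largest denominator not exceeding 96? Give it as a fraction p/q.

√761 = [27; 1, 1, 2, 2, 1, 1, 54, …] (period length 7).
Convergents:
  p_0/q_0 = 27/1
  p_1/q_1 = 28/1
  p_2/q_2 = 55/2
  p_3/q_3 = 138/5
  p_4/q_4 = 331/12
  p_5/q_5 = 469/17
  p_6/q_6 = 800/29
  p_7/q_7 = 43669/1583
q_6 = 29 ≤ 96 < 1583 = q_7, so the answer is 800/29.

800/29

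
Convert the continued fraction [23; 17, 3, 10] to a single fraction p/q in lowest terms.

12382/537

Using pₖ = aₖpₖ₋₁ + pₖ₋₂ and qₖ = aₖqₖ₋₁ + qₖ₋₂:
  k=0: a=23, p=23, q=1
  k=1: a=17, p=392, q=17
  k=2: a=3, p=1199, q=52
  k=3: a=10, p=12382, q=537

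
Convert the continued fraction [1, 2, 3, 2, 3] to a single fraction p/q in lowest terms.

Using pₖ = aₖpₖ₋₁ + pₖ₋₂ and qₖ = aₖqₖ₋₁ + qₖ₋₂:
  k=0: a=1, p=1, q=1
  k=1: a=2, p=3, q=2
  k=2: a=3, p=10, q=7
  k=3: a=2, p=23, q=16
  k=4: a=3, p=79, q=55

79/55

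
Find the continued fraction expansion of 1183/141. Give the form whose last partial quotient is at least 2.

[8; 2, 1, 1, 3, 2, 3]

1183 = 8*141 + 55
141 = 2*55 + 31
55 = 1*31 + 24
31 = 1*24 + 7
24 = 3*7 + 3
7 = 2*3 + 1
3 = 3*1 + 0  (stop)
So 1183/141 = [8; 2, 1, 1, 3, 2, 3].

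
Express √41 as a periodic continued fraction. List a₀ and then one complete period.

[6; 2, 2, 12]

a₀ = ⌊√41⌋ = 6.
With m₀=0, d₀=1 and mₖ₊₁ = dₖaₖ − mₖ, dₖ₊₁ = (n − mₖ₊₁²)/dₖ, aₖ₊₁ = ⌊(a₀+mₖ₊₁)/dₖ₊₁⌋:
  k=1: m=6, d=5, a=2
  k=2: m=4, d=5, a=2
  k=3: m=6, d=1, a=12
d=1 and a=2a₀=12 at k=3, so the next step gives (m, d) = (6, 5) again — its k=1 value — and the period has length 3.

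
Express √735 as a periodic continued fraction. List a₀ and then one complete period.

[27; 9, 54]

a₀ = ⌊√735⌋ = 27.
With m₀=0, d₀=1 and mₖ₊₁ = dₖaₖ − mₖ, dₖ₊₁ = (n − mₖ₊₁²)/dₖ, aₖ₊₁ = ⌊(a₀+mₖ₊₁)/dₖ₊₁⌋:
  k=1: m=27, d=6, a=9
  k=2: m=27, d=1, a=54
d=1 and a=2a₀=54 at k=2, so the next step gives (m, d) = (27, 6) again — its k=1 value — and the period has length 2.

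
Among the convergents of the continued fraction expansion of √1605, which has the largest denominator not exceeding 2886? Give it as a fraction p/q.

√1605 = [40; 16, 80, …] (period length 2).
Convergents:
  p_0/q_0 = 40/1
  p_1/q_1 = 641/16
  p_2/q_2 = 51320/1281
  p_3/q_3 = 821761/20512
q_2 = 1281 ≤ 2886 < 20512 = q_3, so the answer is 51320/1281.

51320/1281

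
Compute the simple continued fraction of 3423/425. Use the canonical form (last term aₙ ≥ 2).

[8; 18, 2, 11]

3423 = 8*425 + 23
425 = 18*23 + 11
23 = 2*11 + 1
11 = 11*1 + 0  (stop)
So 3423/425 = [8; 18, 2, 11].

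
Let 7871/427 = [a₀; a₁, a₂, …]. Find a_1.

2

7871 = 18·427 + 185   →  a_0 = 18
427 = 2·185 + 57   →  a_1 = 2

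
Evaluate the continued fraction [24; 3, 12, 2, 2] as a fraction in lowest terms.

4646/191

Fold from the inside: start with 2/1.
  2 + 1/2 = 5/2
  12 + 2/5 = 62/5
  3 + 5/62 = 191/62
  24 + 62/191 = 4646/191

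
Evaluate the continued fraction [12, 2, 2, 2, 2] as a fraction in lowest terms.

360/29

Using pₖ = aₖpₖ₋₁ + pₖ₋₂ and qₖ = aₖqₖ₋₁ + qₖ₋₂:
  k=0: a=12, p=12, q=1
  k=1: a=2, p=25, q=2
  k=2: a=2, p=62, q=5
  k=3: a=2, p=149, q=12
  k=4: a=2, p=360, q=29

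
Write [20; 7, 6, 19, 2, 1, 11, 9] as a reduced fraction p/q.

Using pₖ = aₖpₖ₋₁ + pₖ₋₂ and qₖ = aₖqₖ₋₁ + qₖ₋₂:
  k=0: a=20, p=20, q=1
  k=1: a=7, p=141, q=7
  k=2: a=6, p=866, q=43
  k=3: a=19, p=16595, q=824
  k=4: a=2, p=34056, q=1691
  k=5: a=1, p=50651, q=2515
  k=6: a=11, p=591217, q=29356
  k=7: a=9, p=5371604, q=266719

5371604/266719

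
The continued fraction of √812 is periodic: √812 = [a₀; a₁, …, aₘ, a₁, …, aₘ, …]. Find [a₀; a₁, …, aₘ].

[28; 2, 56]

a₀ = ⌊√812⌋ = 28.
With m₀=0, d₀=1 and mₖ₊₁ = dₖaₖ − mₖ, dₖ₊₁ = (n − mₖ₊₁²)/dₖ, aₖ₊₁ = ⌊(a₀+mₖ₊₁)/dₖ₊₁⌋:
  k=1: m=28, d=28, a=2
  k=2: m=28, d=1, a=56
d=1 and a=2a₀=56 at k=2, so the next step gives (m, d) = (28, 28) again — its k=1 value — and the period has length 2.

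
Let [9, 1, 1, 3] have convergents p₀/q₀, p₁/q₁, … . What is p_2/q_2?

19/2

Using pₖ = aₖpₖ₋₁ + pₖ₋₂, qₖ = aₖqₖ₋₁ + qₖ₋₂ (with p₋₁=1, p₋₂=0, q₋₁=0, q₋₂=1):
  k=0: a=9, p=9, q=1
  k=1: a=1, p=10, q=1
  k=2: a=1, p=19, q=2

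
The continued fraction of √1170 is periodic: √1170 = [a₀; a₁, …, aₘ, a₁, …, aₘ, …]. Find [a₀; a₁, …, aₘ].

a₀ = ⌊√1170⌋ = 34.
With m₀=0, d₀=1 and mₖ₊₁ = dₖaₖ − mₖ, dₖ₊₁ = (n − mₖ₊₁²)/dₖ, aₖ₊₁ = ⌊(a₀+mₖ₊₁)/dₖ₊₁⌋:
  k=1: m=34, d=14, a=4
  k=2: m=22, d=49, a=1
  k=3: m=27, d=9, a=6
  k=4: m=27, d=49, a=1
  k=5: m=22, d=14, a=4
  k=6: m=34, d=1, a=68
d=1 and a=2a₀=68 at k=6, so the next step gives (m, d) = (34, 14) again — its k=1 value — and the period has length 6.

[34; 4, 1, 6, 1, 4, 68]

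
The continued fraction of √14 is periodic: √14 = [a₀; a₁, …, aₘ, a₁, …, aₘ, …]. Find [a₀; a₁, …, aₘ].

[3; 1, 2, 1, 6]

a₀ = ⌊√14⌋ = 3.
With m₀=0, d₀=1 and mₖ₊₁ = dₖaₖ − mₖ, dₖ₊₁ = (n − mₖ₊₁²)/dₖ, aₖ₊₁ = ⌊(a₀+mₖ₊₁)/dₖ₊₁⌋:
  k=1: m=3, d=5, a=1
  k=2: m=2, d=2, a=2
  k=3: m=2, d=5, a=1
  k=4: m=3, d=1, a=6
d=1 and a=2a₀=6 at k=4, so the next step gives (m, d) = (3, 5) again — its k=1 value — and the period has length 4.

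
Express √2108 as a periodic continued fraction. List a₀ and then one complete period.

[45; 1, 10, 2, 22, 2, 10, 1, 90]

a₀ = ⌊√2108⌋ = 45.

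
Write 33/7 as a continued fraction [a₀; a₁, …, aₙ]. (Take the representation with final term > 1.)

[4; 1, 2, 2]

33 = 4×7 + 5
7 = 1×5 + 2
5 = 2×2 + 1
2 = 2×1 + 0  (stop)
So 33/7 = [4; 1, 2, 2].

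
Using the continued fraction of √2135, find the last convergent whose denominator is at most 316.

7624/165

√2135 = [46; 4, 1, 5, 1, 4, 92, …] (period length 6).
Convergents:
  p_0/q_0 = 46/1
  p_1/q_1 = 185/4
  p_2/q_2 = 231/5
  p_3/q_3 = 1340/29
  p_4/q_4 = 1571/34
  p_5/q_5 = 7624/165
  p_6/q_6 = 702979/15214
q_5 = 165 ≤ 316 < 15214 = q_6, so the answer is 7624/165.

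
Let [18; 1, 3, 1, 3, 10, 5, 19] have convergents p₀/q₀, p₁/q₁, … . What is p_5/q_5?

Using pₖ = aₖpₖ₋₁ + pₖ₋₂, qₖ = aₖqₖ₋₁ + qₖ₋₂ (with p₋₁=1, p₋₂=0, q₋₁=0, q₋₂=1):
  k=0: a=18, p=18, q=1
  k=1: a=1, p=19, q=1
  k=2: a=3, p=75, q=4
  k=3: a=1, p=94, q=5
  k=4: a=3, p=357, q=19
  k=5: a=10, p=3664, q=195

3664/195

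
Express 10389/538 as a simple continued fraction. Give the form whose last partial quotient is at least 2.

[19; 3, 4, 1, 1, 18]

10389 = 19·538 + 167
538 = 3·167 + 37
167 = 4·37 + 19
37 = 1·19 + 18
19 = 1·18 + 1
18 = 18·1 + 0  (stop)
So 10389/538 = [19; 3, 4, 1, 1, 18].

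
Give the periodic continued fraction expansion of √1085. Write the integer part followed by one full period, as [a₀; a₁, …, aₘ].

[32; 1, 15, 2, 15, 1, 64]

a₀ = ⌊√1085⌋ = 32.
With m₀=0, d₀=1 and mₖ₊₁ = dₖaₖ − mₖ, dₖ₊₁ = (n − mₖ₊₁²)/dₖ, aₖ₊₁ = ⌊(a₀+mₖ₊₁)/dₖ₊₁⌋:
  k=1: m=32, d=61, a=1
  k=2: m=29, d=4, a=15
  k=3: m=31, d=31, a=2
  k=4: m=31, d=4, a=15
  k=5: m=29, d=61, a=1
  k=6: m=32, d=1, a=64
d=1 and a=2a₀=64 at k=6, so the next step gives (m, d) = (32, 61) again — its k=1 value — and the period has length 6.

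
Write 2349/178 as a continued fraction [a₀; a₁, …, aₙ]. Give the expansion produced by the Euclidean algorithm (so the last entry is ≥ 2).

[13; 5, 11, 1, 2]

2349 = 13*178 + 35
178 = 5*35 + 3
35 = 11*3 + 2
3 = 1*2 + 1
2 = 2*1 + 0  (stop)
So 2349/178 = [13; 5, 11, 1, 2].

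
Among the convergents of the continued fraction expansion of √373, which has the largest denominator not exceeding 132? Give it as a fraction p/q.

1603/83

√373 = [19; 3, 5, 5, 3, 38, …] (period length 5).
Convergents:
  p_0/q_0 = 19/1
  p_1/q_1 = 58/3
  p_2/q_2 = 309/16
  p_3/q_3 = 1603/83
  p_4/q_4 = 5118/265
q_3 = 83 ≤ 132 < 265 = q_4, so the answer is 1603/83.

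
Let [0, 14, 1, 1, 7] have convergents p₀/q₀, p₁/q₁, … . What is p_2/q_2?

Using pₖ = aₖpₖ₋₁ + pₖ₋₂, qₖ = aₖqₖ₋₁ + qₖ₋₂ (with p₋₁=1, p₋₂=0, q₋₁=0, q₋₂=1):
  k=0: a=0, p=0, q=1
  k=1: a=14, p=1, q=14
  k=2: a=1, p=1, q=15

1/15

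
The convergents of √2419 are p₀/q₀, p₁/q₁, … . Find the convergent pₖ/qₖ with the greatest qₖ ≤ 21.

541/11

√2419 = [49; 5, 2, 5, 98, …] (period length 4).
Convergents:
  p_0/q_0 = 49/1
  p_1/q_1 = 246/5
  p_2/q_2 = 541/11
  p_3/q_3 = 2951/60
q_2 = 11 ≤ 21 < 60 = q_3, so the answer is 541/11.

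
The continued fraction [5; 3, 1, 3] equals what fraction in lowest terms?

Fold from the inside: start with 3/1.
  1 + 1/3 = 4/3
  3 + 3/4 = 15/4
  5 + 4/15 = 79/15

79/15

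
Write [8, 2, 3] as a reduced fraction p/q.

Fold from the inside: start with 3/1.
  2 + 1/3 = 7/3
  8 + 3/7 = 59/7

59/7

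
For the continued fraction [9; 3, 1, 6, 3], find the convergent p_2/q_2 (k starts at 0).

Using pₖ = aₖpₖ₋₁ + pₖ₋₂, qₖ = aₖqₖ₋₁ + qₖ₋₂ (with p₋₁=1, p₋₂=0, q₋₁=0, q₋₂=1):
  k=0: a=9, p=9, q=1
  k=1: a=3, p=28, q=3
  k=2: a=1, p=37, q=4

37/4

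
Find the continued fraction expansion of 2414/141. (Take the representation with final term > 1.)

2414 = 17×141 + 17
141 = 8×17 + 5
17 = 3×5 + 2
5 = 2×2 + 1
2 = 2×1 + 0  (stop)
So 2414/141 = [17; 8, 3, 2, 2].

[17; 8, 3, 2, 2]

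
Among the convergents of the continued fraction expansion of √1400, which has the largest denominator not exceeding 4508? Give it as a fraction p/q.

167963/4489

√1400 = [37; 2, 2, 2, 74, …] (period length 4).
Convergents:
  p_0/q_0 = 37/1
  p_1/q_1 = 75/2
  p_2/q_2 = 187/5
  p_3/q_3 = 449/12
  p_4/q_4 = 33413/893
  p_5/q_5 = 67275/1798
  p_6/q_6 = 167963/4489
  p_7/q_7 = 403201/10776
q_6 = 4489 ≤ 4508 < 10776 = q_7, so the answer is 167963/4489.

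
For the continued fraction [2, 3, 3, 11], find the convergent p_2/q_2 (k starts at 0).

Using pₖ = aₖpₖ₋₁ + pₖ₋₂, qₖ = aₖqₖ₋₁ + qₖ₋₂ (with p₋₁=1, p₋₂=0, q₋₁=0, q₋₂=1):
  k=0: a=2, p=2, q=1
  k=1: a=3, p=7, q=3
  k=2: a=3, p=23, q=10

23/10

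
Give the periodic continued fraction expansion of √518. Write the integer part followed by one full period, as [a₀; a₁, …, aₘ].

[22; 1, 3, 6, 3, 1, 44]

a₀ = ⌊√518⌋ = 22.
With m₀=0, d₀=1 and mₖ₊₁ = dₖaₖ − mₖ, dₖ₊₁ = (n − mₖ₊₁²)/dₖ, aₖ₊₁ = ⌊(a₀+mₖ₊₁)/dₖ₊₁⌋:
  k=1: m=22, d=34, a=1
  k=2: m=12, d=11, a=3
  k=3: m=21, d=7, a=6
  k=4: m=21, d=11, a=3
  k=5: m=12, d=34, a=1
  k=6: m=22, d=1, a=44
d=1 and a=2a₀=44 at k=6, so the next step gives (m, d) = (22, 34) again — its k=1 value — and the period has length 6.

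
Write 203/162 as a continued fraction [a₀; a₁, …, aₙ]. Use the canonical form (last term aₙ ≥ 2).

[1; 3, 1, 19, 2]

203 = 1×162 + 41
162 = 3×41 + 39
41 = 1×39 + 2
39 = 19×2 + 1
2 = 2×1 + 0  (stop)
So 203/162 = [1; 3, 1, 19, 2].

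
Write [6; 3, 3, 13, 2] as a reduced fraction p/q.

1739/276

Fold from the inside: start with 2/1.
  13 + 1/2 = 27/2
  3 + 2/27 = 83/27
  3 + 27/83 = 276/83
  6 + 83/276 = 1739/276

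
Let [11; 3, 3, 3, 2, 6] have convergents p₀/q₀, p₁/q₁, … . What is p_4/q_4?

859/76

Using pₖ = aₖpₖ₋₁ + pₖ₋₂, qₖ = aₖqₖ₋₁ + qₖ₋₂ (with p₋₁=1, p₋₂=0, q₋₁=0, q₋₂=1):
  k=0: a=11, p=11, q=1
  k=1: a=3, p=34, q=3
  k=2: a=3, p=113, q=10
  k=3: a=3, p=373, q=33
  k=4: a=2, p=859, q=76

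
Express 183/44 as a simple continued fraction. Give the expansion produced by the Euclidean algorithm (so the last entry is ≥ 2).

183 = 4×44 + 7
44 = 6×7 + 2
7 = 3×2 + 1
2 = 2×1 + 0  (stop)
So 183/44 = [4; 6, 3, 2].

[4; 6, 3, 2]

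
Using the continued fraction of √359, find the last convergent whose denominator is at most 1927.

√359 = [18; 1, 17, 1, 36, …] (period length 4).
Convergents:
  p_0/q_0 = 18/1
  p_1/q_1 = 19/1
  p_2/q_2 = 341/18
  p_3/q_3 = 360/19
  p_4/q_4 = 13301/702
  p_5/q_5 = 13661/721
  p_6/q_6 = 245538/12959
q_5 = 721 ≤ 1927 < 12959 = q_6, so the answer is 13661/721.

13661/721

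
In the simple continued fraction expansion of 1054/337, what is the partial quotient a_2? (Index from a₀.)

1054 = 3·337 + 43   →  a_0 = 3
337 = 7·43 + 36   →  a_1 = 7
43 = 1·36 + 7   →  a_2 = 1

1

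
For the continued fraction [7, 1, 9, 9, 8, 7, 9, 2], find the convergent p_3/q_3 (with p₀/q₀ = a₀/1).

719/91

Using pₖ = aₖpₖ₋₁ + pₖ₋₂, qₖ = aₖqₖ₋₁ + qₖ₋₂ (with p₋₁=1, p₋₂=0, q₋₁=0, q₋₂=1):
  k=0: a=7, p=7, q=1
  k=1: a=1, p=8, q=1
  k=2: a=9, p=79, q=10
  k=3: a=9, p=719, q=91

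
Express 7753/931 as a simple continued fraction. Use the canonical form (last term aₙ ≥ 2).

7753 = 8*931 + 305
931 = 3*305 + 16
305 = 19*16 + 1
16 = 16*1 + 0  (stop)
So 7753/931 = [8; 3, 19, 16].

[8; 3, 19, 16]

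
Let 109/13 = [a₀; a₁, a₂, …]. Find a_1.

2

109 = 8·13 + 5   →  a_0 = 8
13 = 2·5 + 3   →  a_1 = 2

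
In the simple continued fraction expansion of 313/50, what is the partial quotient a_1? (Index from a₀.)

3

313 = 6·50 + 13   →  a_0 = 6
50 = 3·13 + 11   →  a_1 = 3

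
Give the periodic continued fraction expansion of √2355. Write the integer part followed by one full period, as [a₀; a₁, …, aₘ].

[48; 1, 1, 8, 3, 8, 1, 1, 96]

a₀ = ⌊√2355⌋ = 48.
With m₀=0, d₀=1 and mₖ₊₁ = dₖaₖ − mₖ, dₖ₊₁ = (n − mₖ₊₁²)/dₖ, aₖ₊₁ = ⌊(a₀+mₖ₊₁)/dₖ₊₁⌋:
  k=1: m=48, d=51, a=1
  k=2: m=3, d=46, a=1
  k=3: m=43, d=11, a=8
  k=4: m=45, d=30, a=3
  k=5: m=45, d=11, a=8
  k=6: m=43, d=46, a=1
  k=7: m=3, d=51, a=1
  k=8: m=48, d=1, a=96
d=1 and a=2a₀=96 at k=8, so the next step gives (m, d) = (48, 51) again — its k=1 value — and the period has length 8.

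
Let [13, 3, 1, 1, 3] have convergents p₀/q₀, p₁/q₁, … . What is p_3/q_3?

Using pₖ = aₖpₖ₋₁ + pₖ₋₂, qₖ = aₖqₖ₋₁ + qₖ₋₂ (with p₋₁=1, p₋₂=0, q₋₁=0, q₋₂=1):
  k=0: a=13, p=13, q=1
  k=1: a=3, p=40, q=3
  k=2: a=1, p=53, q=4
  k=3: a=1, p=93, q=7

93/7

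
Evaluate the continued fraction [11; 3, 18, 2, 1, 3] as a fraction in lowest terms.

6989/617

Fold from the inside: start with 3/1.
  1 + 1/3 = 4/3
  2 + 3/4 = 11/4
  18 + 4/11 = 202/11
  3 + 11/202 = 617/202
  11 + 202/617 = 6989/617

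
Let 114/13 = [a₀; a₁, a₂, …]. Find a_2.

114 = 8·13 + 10   →  a_0 = 8
13 = 1·10 + 3   →  a_1 = 1
10 = 3·3 + 1   →  a_2 = 3

3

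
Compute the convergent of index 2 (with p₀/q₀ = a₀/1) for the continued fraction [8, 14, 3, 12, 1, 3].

Using pₖ = aₖpₖ₋₁ + pₖ₋₂, qₖ = aₖqₖ₋₁ + qₖ₋₂ (with p₋₁=1, p₋₂=0, q₋₁=0, q₋₂=1):
  k=0: a=8, p=8, q=1
  k=1: a=14, p=113, q=14
  k=2: a=3, p=347, q=43

347/43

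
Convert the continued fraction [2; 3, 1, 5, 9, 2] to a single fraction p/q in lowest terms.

Fold from the inside: start with 2/1.
  9 + 1/2 = 19/2
  5 + 2/19 = 97/19
  1 + 19/97 = 116/97
  3 + 97/116 = 445/116
  2 + 116/445 = 1006/445

1006/445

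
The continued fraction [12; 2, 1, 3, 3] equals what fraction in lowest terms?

Fold from the inside: start with 3/1.
  3 + 1/3 = 10/3
  1 + 3/10 = 13/10
  2 + 10/13 = 36/13
  12 + 13/36 = 445/36

445/36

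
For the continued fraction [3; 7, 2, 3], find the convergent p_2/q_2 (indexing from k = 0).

47/15

Using pₖ = aₖpₖ₋₁ + pₖ₋₂, qₖ = aₖqₖ₋₁ + qₖ₋₂ (with p₋₁=1, p₋₂=0, q₋₁=0, q₋₂=1):
  k=0: a=3, p=3, q=1
  k=1: a=7, p=22, q=7
  k=2: a=2, p=47, q=15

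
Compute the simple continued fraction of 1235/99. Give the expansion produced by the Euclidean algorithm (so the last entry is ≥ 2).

1235 = 12·99 + 47
99 = 2·47 + 5
47 = 9·5 + 2
5 = 2·2 + 1
2 = 2·1 + 0  (stop)
So 1235/99 = [12; 2, 9, 2, 2].

[12; 2, 9, 2, 2]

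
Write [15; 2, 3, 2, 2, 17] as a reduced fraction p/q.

Fold from the inside: start with 17/1.
  2 + 1/17 = 35/17
  2 + 17/35 = 87/35
  3 + 35/87 = 296/87
  2 + 87/296 = 679/296
  15 + 296/679 = 10481/679

10481/679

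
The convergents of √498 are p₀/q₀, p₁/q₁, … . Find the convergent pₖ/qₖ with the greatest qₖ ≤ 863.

√498 = [22; 3, 6, 22, 6, 3, 44, …] (period length 6).
Convergents:
  p_0/q_0 = 22/1
  p_1/q_1 = 67/3
  p_2/q_2 = 424/19
  p_3/q_3 = 9395/421
  p_4/q_4 = 56794/2545
q_3 = 421 ≤ 863 < 2545 = q_4, so the answer is 9395/421.

9395/421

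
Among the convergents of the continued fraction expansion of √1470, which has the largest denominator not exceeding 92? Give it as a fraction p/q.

√1470 = [38; 2, 1, 14, 1, 2, 76, …] (period length 6).
Convergents:
  p_0/q_0 = 38/1
  p_1/q_1 = 77/2
  p_2/q_2 = 115/3
  p_3/q_3 = 1687/44
  p_4/q_4 = 1802/47
  p_5/q_5 = 5291/138
q_4 = 47 ≤ 92 < 138 = q_5, so the answer is 1802/47.

1802/47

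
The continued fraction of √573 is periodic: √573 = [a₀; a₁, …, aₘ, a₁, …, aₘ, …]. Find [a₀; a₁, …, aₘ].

a₀ = ⌊√573⌋ = 23.
With m₀=0, d₀=1 and mₖ₊₁ = dₖaₖ − mₖ, dₖ₊₁ = (n − mₖ₊₁²)/dₖ, aₖ₊₁ = ⌊(a₀+mₖ₊₁)/dₖ₊₁⌋:
  k=1: m=23, d=44, a=1
  k=2: m=21, d=3, a=14
  k=3: m=21, d=44, a=1
  k=4: m=23, d=1, a=46
d=1 and a=2a₀=46 at k=4, so the next step gives (m, d) = (23, 44) again — its k=1 value — and the period has length 4.

[23; 1, 14, 1, 46]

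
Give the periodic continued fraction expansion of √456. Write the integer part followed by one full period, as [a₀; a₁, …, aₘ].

a₀ = ⌊√456⌋ = 21.

[21; 2, 1, 4, 1, 2, 42]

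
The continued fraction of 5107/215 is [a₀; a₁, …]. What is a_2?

5107 = 23·215 + 162   →  a_0 = 23
215 = 1·162 + 53   →  a_1 = 1
162 = 3·53 + 3   →  a_2 = 3

3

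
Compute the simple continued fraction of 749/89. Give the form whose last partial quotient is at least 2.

749 = 8×89 + 37
89 = 2×37 + 15
37 = 2×15 + 7
15 = 2×7 + 1
7 = 7×1 + 0  (stop)
So 749/89 = [8; 2, 2, 2, 7].

[8; 2, 2, 2, 7]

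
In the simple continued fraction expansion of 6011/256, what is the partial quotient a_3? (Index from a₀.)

6011 = 23·256 + 123   →  a_0 = 23
256 = 2·123 + 10   →  a_1 = 2
123 = 12·10 + 3   →  a_2 = 12
10 = 3·3 + 1   →  a_3 = 3

3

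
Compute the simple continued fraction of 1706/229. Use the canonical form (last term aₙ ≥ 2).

1706 = 7·229 + 103
229 = 2·103 + 23
103 = 4·23 + 11
23 = 2·11 + 1
11 = 11·1 + 0  (stop)
So 1706/229 = [7; 2, 4, 2, 11].

[7; 2, 4, 2, 11]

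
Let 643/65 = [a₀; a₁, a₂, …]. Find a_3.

643 = 9·65 + 58   →  a_0 = 9
65 = 1·58 + 7   →  a_1 = 1
58 = 8·7 + 2   →  a_2 = 8
7 = 3·2 + 1   →  a_3 = 3

3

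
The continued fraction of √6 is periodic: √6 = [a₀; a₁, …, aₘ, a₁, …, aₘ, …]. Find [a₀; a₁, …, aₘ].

[2; 2, 4]

a₀ = ⌊√6⌋ = 2.
With m₀=0, d₀=1 and mₖ₊₁ = dₖaₖ − mₖ, dₖ₊₁ = (n − mₖ₊₁²)/dₖ, aₖ₊₁ = ⌊(a₀+mₖ₊₁)/dₖ₊₁⌋:
  k=1: m=2, d=2, a=2
  k=2: m=2, d=1, a=4
d=1 and a=2a₀=4 at k=2, so the next step gives (m, d) = (2, 2) again — its k=1 value — and the period has length 2.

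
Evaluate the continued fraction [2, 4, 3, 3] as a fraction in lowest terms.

96/43

Fold from the inside: start with 3/1.
  3 + 1/3 = 10/3
  4 + 3/10 = 43/10
  2 + 10/43 = 96/43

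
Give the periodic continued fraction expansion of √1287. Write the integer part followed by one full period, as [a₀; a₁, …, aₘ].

a₀ = ⌊√1287⌋ = 35.
With m₀=0, d₀=1 and mₖ₊₁ = dₖaₖ − mₖ, dₖ₊₁ = (n − mₖ₊₁²)/dₖ, aₖ₊₁ = ⌊(a₀+mₖ₊₁)/dₖ₊₁⌋:
  k=1: m=35, d=62, a=1
  k=2: m=27, d=9, a=6
  k=3: m=27, d=62, a=1
  k=4: m=35, d=1, a=70
d=1 and a=2a₀=70 at k=4, so the next step gives (m, d) = (35, 62) again — its k=1 value — and the period has length 4.

[35; 1, 6, 1, 70]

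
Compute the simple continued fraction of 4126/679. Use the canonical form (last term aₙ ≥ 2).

4126 = 6*679 + 52
679 = 13*52 + 3
52 = 17*3 + 1
3 = 3*1 + 0  (stop)
So 4126/679 = [6; 13, 17, 3].

[6; 13, 17, 3]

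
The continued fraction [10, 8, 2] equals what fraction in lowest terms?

172/17

Fold from the inside: start with 2/1.
  8 + 1/2 = 17/2
  10 + 2/17 = 172/17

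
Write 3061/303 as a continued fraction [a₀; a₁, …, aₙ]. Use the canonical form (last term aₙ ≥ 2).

[10; 9, 1, 3, 2, 3]

3061 = 10×303 + 31
303 = 9×31 + 24
31 = 1×24 + 7
24 = 3×7 + 3
7 = 2×3 + 1
3 = 3×1 + 0  (stop)
So 3061/303 = [10; 9, 1, 3, 2, 3].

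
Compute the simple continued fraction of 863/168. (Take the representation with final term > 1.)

[5; 7, 3, 3, 2]

863 = 5×168 + 23
168 = 7×23 + 7
23 = 3×7 + 2
7 = 3×2 + 1
2 = 2×1 + 0  (stop)
So 863/168 = [5; 7, 3, 3, 2].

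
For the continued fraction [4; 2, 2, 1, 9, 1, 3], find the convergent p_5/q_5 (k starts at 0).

Using pₖ = aₖpₖ₋₁ + pₖ₋₂, qₖ = aₖqₖ₋₁ + qₖ₋₂ (with p₋₁=1, p₋₂=0, q₋₁=0, q₋₂=1):
  k=0: a=4, p=4, q=1
  k=1: a=2, p=9, q=2
  k=2: a=2, p=22, q=5
  k=3: a=1, p=31, q=7
  k=4: a=9, p=301, q=68
  k=5: a=1, p=332, q=75

332/75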